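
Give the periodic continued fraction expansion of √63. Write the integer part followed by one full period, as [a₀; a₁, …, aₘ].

a₀ = ⌊√63⌋ = 7.

[7; 1, 14]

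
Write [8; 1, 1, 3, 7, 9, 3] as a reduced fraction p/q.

12416/1449

Using pₖ = aₖpₖ₋₁ + pₖ₋₂ and qₖ = aₖqₖ₋₁ + qₖ₋₂:
  k=0: a=8, p=8, q=1
  k=1: a=1, p=9, q=1
  k=2: a=1, p=17, q=2
  k=3: a=3, p=60, q=7
  k=4: a=7, p=437, q=51
  k=5: a=9, p=3993, q=466
  k=6: a=3, p=12416, q=1449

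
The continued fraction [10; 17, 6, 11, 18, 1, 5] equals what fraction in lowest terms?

1313287/130568

Fold from the inside: start with 5/1.
  1 + 1/5 = 6/5
  18 + 5/6 = 113/6
  11 + 6/113 = 1249/113
  6 + 113/1249 = 7607/1249
  17 + 1249/7607 = 130568/7607
  10 + 7607/130568 = 1313287/130568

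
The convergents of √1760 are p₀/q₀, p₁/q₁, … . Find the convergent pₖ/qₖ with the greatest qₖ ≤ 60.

881/21

√1760 = [41; 1, 19, 1, 82, …] (period length 4).
Convergents:
  p_0/q_0 = 41/1
  p_1/q_1 = 42/1
  p_2/q_2 = 839/20
  p_3/q_3 = 881/21
  p_4/q_4 = 73081/1742
q_3 = 21 ≤ 60 < 1742 = q_4, so the answer is 881/21.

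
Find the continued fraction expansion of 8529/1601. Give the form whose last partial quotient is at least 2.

[5; 3, 18, 14, 2]

8529 = 5·1601 + 524
1601 = 3·524 + 29
524 = 18·29 + 2
29 = 14·2 + 1
2 = 2·1 + 0  (stop)
So 8529/1601 = [5; 3, 18, 14, 2].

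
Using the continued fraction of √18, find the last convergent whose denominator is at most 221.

577/136

√18 = [4; 4, 8, …] (period length 2).
Convergents:
  p_0/q_0 = 4/1
  p_1/q_1 = 17/4
  p_2/q_2 = 140/33
  p_3/q_3 = 577/136
  p_4/q_4 = 4756/1121
q_3 = 136 ≤ 221 < 1121 = q_4, so the answer is 577/136.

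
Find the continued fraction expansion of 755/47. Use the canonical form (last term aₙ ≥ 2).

755 = 16×47 + 3
47 = 15×3 + 2
3 = 1×2 + 1
2 = 2×1 + 0  (stop)
So 755/47 = [16; 15, 1, 2].

[16; 15, 1, 2]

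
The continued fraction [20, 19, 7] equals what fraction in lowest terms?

Using pₖ = aₖpₖ₋₁ + pₖ₋₂ and qₖ = aₖqₖ₋₁ + qₖ₋₂:
  k=0: a=20, p=20, q=1
  k=1: a=19, p=381, q=19
  k=2: a=7, p=2687, q=134

2687/134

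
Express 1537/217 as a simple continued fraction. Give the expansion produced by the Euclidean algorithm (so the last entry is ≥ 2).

[7; 12, 18]

1537 = 7×217 + 18
217 = 12×18 + 1
18 = 18×1 + 0  (stop)
So 1537/217 = [7; 12, 18].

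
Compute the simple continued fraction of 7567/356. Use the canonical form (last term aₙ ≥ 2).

7567 = 21*356 + 91
356 = 3*91 + 83
91 = 1*83 + 8
83 = 10*8 + 3
8 = 2*3 + 2
3 = 1*2 + 1
2 = 2*1 + 0  (stop)
So 7567/356 = [21; 3, 1, 10, 2, 1, 2].

[21; 3, 1, 10, 2, 1, 2]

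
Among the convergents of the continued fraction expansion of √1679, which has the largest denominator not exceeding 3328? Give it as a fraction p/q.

√1679 = [40; 1, 39, 1, 80, …] (period length 4).
Convergents:
  p_0/q_0 = 40/1
  p_1/q_1 = 41/1
  p_2/q_2 = 1639/40
  p_3/q_3 = 1680/41
  p_4/q_4 = 136039/3320
  p_5/q_5 = 137719/3361
q_4 = 3320 ≤ 3328 < 3361 = q_5, so the answer is 136039/3320.

136039/3320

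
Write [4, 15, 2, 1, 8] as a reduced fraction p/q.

Fold from the inside: start with 8/1.
  1 + 1/8 = 9/8
  2 + 8/9 = 26/9
  15 + 9/26 = 399/26
  4 + 26/399 = 1622/399

1622/399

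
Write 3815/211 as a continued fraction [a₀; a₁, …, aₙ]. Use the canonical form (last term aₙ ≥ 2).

[18; 12, 2, 2, 3]

3815 = 18·211 + 17
211 = 12·17 + 7
17 = 2·7 + 3
7 = 2·3 + 1
3 = 3·1 + 0  (stop)
So 3815/211 = [18; 12, 2, 2, 3].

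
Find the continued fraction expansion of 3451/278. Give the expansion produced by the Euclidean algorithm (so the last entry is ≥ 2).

3451 = 12*278 + 115
278 = 2*115 + 48
115 = 2*48 + 19
48 = 2*19 + 10
19 = 1*10 + 9
10 = 1*9 + 1
9 = 9*1 + 0  (stop)
So 3451/278 = [12; 2, 2, 2, 1, 1, 9].

[12; 2, 2, 2, 1, 1, 9]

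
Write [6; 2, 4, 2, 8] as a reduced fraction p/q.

Using pₖ = aₖpₖ₋₁ + pₖ₋₂ and qₖ = aₖqₖ₋₁ + qₖ₋₂:
  k=0: a=6, p=6, q=1
  k=1: a=2, p=13, q=2
  k=2: a=4, p=58, q=9
  k=3: a=2, p=129, q=20
  k=4: a=8, p=1090, q=169

1090/169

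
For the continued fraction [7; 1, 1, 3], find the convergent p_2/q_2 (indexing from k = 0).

15/2

Using pₖ = aₖpₖ₋₁ + pₖ₋₂, qₖ = aₖqₖ₋₁ + qₖ₋₂ (with p₋₁=1, p₋₂=0, q₋₁=0, q₋₂=1):
  k=0: a=7, p=7, q=1
  k=1: a=1, p=8, q=1
  k=2: a=1, p=15, q=2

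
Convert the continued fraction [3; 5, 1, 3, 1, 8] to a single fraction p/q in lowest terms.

Fold from the inside: start with 8/1.
  1 + 1/8 = 9/8
  3 + 8/9 = 35/9
  1 + 9/35 = 44/35
  5 + 35/44 = 255/44
  3 + 44/255 = 809/255

809/255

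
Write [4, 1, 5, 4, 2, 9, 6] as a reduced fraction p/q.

15631/3230

Fold from the inside: start with 6/1.
  9 + 1/6 = 55/6
  2 + 6/55 = 116/55
  4 + 55/116 = 519/116
  5 + 116/519 = 2711/519
  1 + 519/2711 = 3230/2711
  4 + 2711/3230 = 15631/3230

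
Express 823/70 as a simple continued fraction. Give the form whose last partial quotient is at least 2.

823 = 11×70 + 53
70 = 1×53 + 17
53 = 3×17 + 2
17 = 8×2 + 1
2 = 2×1 + 0  (stop)
So 823/70 = [11; 1, 3, 8, 2].

[11; 1, 3, 8, 2]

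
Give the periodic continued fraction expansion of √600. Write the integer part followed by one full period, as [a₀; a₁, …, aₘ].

[24; 2, 48]

a₀ = ⌊√600⌋ = 24.
With m₀=0, d₀=1 and mₖ₊₁ = dₖaₖ − mₖ, dₖ₊₁ = (n − mₖ₊₁²)/dₖ, aₖ₊₁ = ⌊(a₀+mₖ₊₁)/dₖ₊₁⌋:
  k=1: m=24, d=24, a=2
  k=2: m=24, d=1, a=48
d=1 and a=2a₀=48 at k=2, so the next step gives (m, d) = (24, 24) again — its k=1 value — and the period has length 2.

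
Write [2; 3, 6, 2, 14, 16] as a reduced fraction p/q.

22079/9529

Fold from the inside: start with 16/1.
  14 + 1/16 = 225/16
  2 + 16/225 = 466/225
  6 + 225/466 = 3021/466
  3 + 466/3021 = 9529/3021
  2 + 3021/9529 = 22079/9529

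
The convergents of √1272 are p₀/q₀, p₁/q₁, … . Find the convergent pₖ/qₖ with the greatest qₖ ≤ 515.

15229/427

√1272 = [35; 1, 1, 1, 70, …] (period length 4).
Convergents:
  p_0/q_0 = 35/1
  p_1/q_1 = 36/1
  p_2/q_2 = 71/2
  p_3/q_3 = 107/3
  p_4/q_4 = 7561/212
  p_5/q_5 = 7668/215
  p_6/q_6 = 15229/427
  p_7/q_7 = 22897/642
q_6 = 427 ≤ 515 < 642 = q_7, so the answer is 15229/427.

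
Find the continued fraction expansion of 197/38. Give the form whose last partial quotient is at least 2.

197 = 5*38 + 7
38 = 5*7 + 3
7 = 2*3 + 1
3 = 3*1 + 0  (stop)
So 197/38 = [5; 5, 2, 3].

[5; 5, 2, 3]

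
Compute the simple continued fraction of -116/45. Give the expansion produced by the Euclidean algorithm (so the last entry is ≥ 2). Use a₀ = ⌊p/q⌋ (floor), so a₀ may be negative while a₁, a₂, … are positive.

[-3; 2, 2, 1, 2, 2]

-116 = -3*45 + 19
45 = 2*19 + 7
19 = 2*7 + 5
7 = 1*5 + 2
5 = 2*2 + 1
2 = 2*1 + 0  (stop)
So -116/45 = [-3; 2, 2, 1, 2, 2].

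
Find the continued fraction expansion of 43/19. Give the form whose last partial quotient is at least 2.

43 = 2·19 + 5
19 = 3·5 + 4
5 = 1·4 + 1
4 = 4·1 + 0  (stop)
So 43/19 = [2; 3, 1, 4].

[2; 3, 1, 4]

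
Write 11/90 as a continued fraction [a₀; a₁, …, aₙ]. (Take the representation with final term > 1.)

11 = 0·90 + 11
90 = 8·11 + 2
11 = 5·2 + 1
2 = 2·1 + 0  (stop)
So 11/90 = [0; 8, 5, 2].

[0; 8, 5, 2]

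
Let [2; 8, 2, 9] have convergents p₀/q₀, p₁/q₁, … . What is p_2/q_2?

36/17

Using pₖ = aₖpₖ₋₁ + pₖ₋₂, qₖ = aₖqₖ₋₁ + qₖ₋₂ (with p₋₁=1, p₋₂=0, q₋₁=0, q₋₂=1):
  k=0: a=2, p=2, q=1
  k=1: a=8, p=17, q=8
  k=2: a=2, p=36, q=17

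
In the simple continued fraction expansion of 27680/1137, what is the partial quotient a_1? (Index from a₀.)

2

27680 = 24·1137 + 392   →  a_0 = 24
1137 = 2·392 + 353   →  a_1 = 2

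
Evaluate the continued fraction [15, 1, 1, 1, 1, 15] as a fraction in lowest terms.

Fold from the inside: start with 15/1.
  1 + 1/15 = 16/15
  1 + 15/16 = 31/16
  1 + 16/31 = 47/31
  1 + 31/47 = 78/47
  15 + 47/78 = 1217/78

1217/78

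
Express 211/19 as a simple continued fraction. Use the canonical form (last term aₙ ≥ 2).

211 = 11·19 + 2
19 = 9·2 + 1
2 = 2·1 + 0  (stop)
So 211/19 = [11; 9, 2].

[11; 9, 2]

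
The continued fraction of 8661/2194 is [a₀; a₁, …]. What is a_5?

8661 = 3·2194 + 2079   →  a_0 = 3
2194 = 1·2079 + 115   →  a_1 = 1
2079 = 18·115 + 9   →  a_2 = 18
115 = 12·9 + 7   →  a_3 = 12
9 = 1·7 + 2   →  a_4 = 1
7 = 3·2 + 1   →  a_5 = 3

3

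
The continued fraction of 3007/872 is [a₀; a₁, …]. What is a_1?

3007 = 3·872 + 391   →  a_0 = 3
872 = 2·391 + 90   →  a_1 = 2

2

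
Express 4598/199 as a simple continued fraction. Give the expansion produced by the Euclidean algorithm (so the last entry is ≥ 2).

[23; 9, 2, 10]

4598 = 23*199 + 21
199 = 9*21 + 10
21 = 2*10 + 1
10 = 10*1 + 0  (stop)
So 4598/199 = [23; 9, 2, 10].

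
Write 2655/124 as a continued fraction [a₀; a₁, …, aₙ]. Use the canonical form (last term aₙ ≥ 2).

[21; 2, 2, 3, 7]

2655 = 21*124 + 51
124 = 2*51 + 22
51 = 2*22 + 7
22 = 3*7 + 1
7 = 7*1 + 0  (stop)
So 2655/124 = [21; 2, 2, 3, 7].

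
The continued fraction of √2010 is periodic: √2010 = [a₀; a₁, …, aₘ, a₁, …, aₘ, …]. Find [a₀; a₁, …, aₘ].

a₀ = ⌊√2010⌋ = 44.
With m₀=0, d₀=1 and mₖ₊₁ = dₖaₖ − mₖ, dₖ₊₁ = (n − mₖ₊₁²)/dₖ, aₖ₊₁ = ⌊(a₀+mₖ₊₁)/dₖ₊₁⌋:
  k=1: m=44, d=74, a=1
  k=2: m=30, d=15, a=4
  k=3: m=30, d=74, a=1
  k=4: m=44, d=1, a=88
d=1 and a=2a₀=88 at k=4, so the next step gives (m, d) = (44, 74) again — its k=1 value — and the period has length 4.

[44; 1, 4, 1, 88]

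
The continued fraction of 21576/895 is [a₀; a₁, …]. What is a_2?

3

21576 = 24·895 + 96   →  a_0 = 24
895 = 9·96 + 31   →  a_1 = 9
96 = 3·31 + 3   →  a_2 = 3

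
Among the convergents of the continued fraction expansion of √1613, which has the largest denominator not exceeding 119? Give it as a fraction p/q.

√1613 = [40; 6, 6, 80, …] (period length 3).
Convergents:
  p_0/q_0 = 40/1
  p_1/q_1 = 241/6
  p_2/q_2 = 1486/37
  p_3/q_3 = 119121/2966
q_2 = 37 ≤ 119 < 2966 = q_3, so the answer is 1486/37.

1486/37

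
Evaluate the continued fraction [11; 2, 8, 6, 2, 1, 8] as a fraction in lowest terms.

Using pₖ = aₖpₖ₋₁ + pₖ₋₂ and qₖ = aₖqₖ₋₁ + qₖ₋₂:
  k=0: a=11, p=11, q=1
  k=1: a=2, p=23, q=2
  k=2: a=8, p=195, q=17
  k=3: a=6, p=1193, q=104
  k=4: a=2, p=2581, q=225
  k=5: a=1, p=3774, q=329
  k=6: a=8, p=32773, q=2857

32773/2857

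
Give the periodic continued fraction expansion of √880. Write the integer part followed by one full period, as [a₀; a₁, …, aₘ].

a₀ = ⌊√880⌋ = 29.
With m₀=0, d₀=1 and mₖ₊₁ = dₖaₖ − mₖ, dₖ₊₁ = (n − mₖ₊₁²)/dₖ, aₖ₊₁ = ⌊(a₀+mₖ₊₁)/dₖ₊₁⌋:
  k=1: m=29, d=39, a=1
  k=2: m=10, d=20, a=1
  k=3: m=10, d=39, a=1
  k=4: m=29, d=1, a=58
d=1 and a=2a₀=58 at k=4, so the next step gives (m, d) = (29, 39) again — its k=1 value — and the period has length 4.

[29; 1, 1, 1, 58]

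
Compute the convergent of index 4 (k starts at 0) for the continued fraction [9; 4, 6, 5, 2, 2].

2615/283

Using pₖ = aₖpₖ₋₁ + pₖ₋₂, qₖ = aₖqₖ₋₁ + qₖ₋₂ (with p₋₁=1, p₋₂=0, q₋₁=0, q₋₂=1):
  k=0: a=9, p=9, q=1
  k=1: a=4, p=37, q=4
  k=2: a=6, p=231, q=25
  k=3: a=5, p=1192, q=129
  k=4: a=2, p=2615, q=283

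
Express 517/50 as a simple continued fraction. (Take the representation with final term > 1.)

[10; 2, 1, 16]

517 = 10×50 + 17
50 = 2×17 + 16
17 = 1×16 + 1
16 = 16×1 + 0  (stop)
So 517/50 = [10; 2, 1, 16].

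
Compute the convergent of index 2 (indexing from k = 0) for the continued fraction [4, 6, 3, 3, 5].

79/19

Using pₖ = aₖpₖ₋₁ + pₖ₋₂, qₖ = aₖqₖ₋₁ + qₖ₋₂ (with p₋₁=1, p₋₂=0, q₋₁=0, q₋₂=1):
  k=0: a=4, p=4, q=1
  k=1: a=6, p=25, q=6
  k=2: a=3, p=79, q=19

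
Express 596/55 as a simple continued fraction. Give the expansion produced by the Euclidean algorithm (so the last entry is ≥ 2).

596 = 10·55 + 46
55 = 1·46 + 9
46 = 5·9 + 1
9 = 9·1 + 0  (stop)
So 596/55 = [10; 1, 5, 9].

[10; 1, 5, 9]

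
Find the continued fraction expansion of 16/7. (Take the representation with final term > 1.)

16 = 2×7 + 2
7 = 3×2 + 1
2 = 2×1 + 0  (stop)
So 16/7 = [2; 3, 2].

[2; 3, 2]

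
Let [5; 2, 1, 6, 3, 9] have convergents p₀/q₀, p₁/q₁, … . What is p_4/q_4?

Using pₖ = aₖpₖ₋₁ + pₖ₋₂, qₖ = aₖqₖ₋₁ + qₖ₋₂ (with p₋₁=1, p₋₂=0, q₋₁=0, q₋₂=1):
  k=0: a=5, p=5, q=1
  k=1: a=2, p=11, q=2
  k=2: a=1, p=16, q=3
  k=3: a=6, p=107, q=20
  k=4: a=3, p=337, q=63

337/63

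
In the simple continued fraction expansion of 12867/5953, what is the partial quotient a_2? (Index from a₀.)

5

12867 = 2·5953 + 961   →  a_0 = 2
5953 = 6·961 + 187   →  a_1 = 6
961 = 5·187 + 26   →  a_2 = 5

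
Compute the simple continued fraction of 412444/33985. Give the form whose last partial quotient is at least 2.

[12; 7, 2, 1, 6, 8, 9, 3]

412444 = 12*33985 + 4624
33985 = 7*4624 + 1617
4624 = 2*1617 + 1390
1617 = 1*1390 + 227
1390 = 6*227 + 28
227 = 8*28 + 3
28 = 9*3 + 1
3 = 3*1 + 0  (stop)
So 412444/33985 = [12; 7, 2, 1, 6, 8, 9, 3].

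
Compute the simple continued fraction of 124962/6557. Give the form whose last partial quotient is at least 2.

[19; 17, 3, 3, 12, 3]

124962 = 19·6557 + 379
6557 = 17·379 + 114
379 = 3·114 + 37
114 = 3·37 + 3
37 = 12·3 + 1
3 = 3·1 + 0  (stop)
So 124962/6557 = [19; 17, 3, 3, 12, 3].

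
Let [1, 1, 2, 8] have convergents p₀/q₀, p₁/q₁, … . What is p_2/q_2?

Using pₖ = aₖpₖ₋₁ + pₖ₋₂, qₖ = aₖqₖ₋₁ + qₖ₋₂ (with p₋₁=1, p₋₂=0, q₋₁=0, q₋₂=1):
  k=0: a=1, p=1, q=1
  k=1: a=1, p=2, q=1
  k=2: a=2, p=5, q=3

5/3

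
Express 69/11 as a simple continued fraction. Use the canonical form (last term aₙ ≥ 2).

[6; 3, 1, 2]

69 = 6*11 + 3
11 = 3*3 + 2
3 = 1*2 + 1
2 = 2*1 + 0  (stop)
So 69/11 = [6; 3, 1, 2].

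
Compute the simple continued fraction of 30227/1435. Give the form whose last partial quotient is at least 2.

30227 = 21·1435 + 92
1435 = 15·92 + 55
92 = 1·55 + 37
55 = 1·37 + 18
37 = 2·18 + 1
18 = 18·1 + 0  (stop)
So 30227/1435 = [21; 15, 1, 1, 2, 18].

[21; 15, 1, 1, 2, 18]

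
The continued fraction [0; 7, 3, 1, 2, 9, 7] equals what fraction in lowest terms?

Fold from the inside: start with 7/1.
  9 + 1/7 = 64/7
  2 + 7/64 = 135/64
  1 + 64/135 = 199/135
  3 + 135/199 = 732/199
  7 + 199/732 = 5323/732
  0 + 732/5323 = 732/5323

732/5323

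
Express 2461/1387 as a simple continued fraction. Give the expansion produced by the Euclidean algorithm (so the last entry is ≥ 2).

2461 = 1*1387 + 1074
1387 = 1*1074 + 313
1074 = 3*313 + 135
313 = 2*135 + 43
135 = 3*43 + 6
43 = 7*6 + 1
6 = 6*1 + 0  (stop)
So 2461/1387 = [1; 1, 3, 2, 3, 7, 6].

[1; 1, 3, 2, 3, 7, 6]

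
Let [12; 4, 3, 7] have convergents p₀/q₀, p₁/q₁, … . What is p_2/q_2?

159/13

Using pₖ = aₖpₖ₋₁ + pₖ₋₂, qₖ = aₖqₖ₋₁ + qₖ₋₂ (with p₋₁=1, p₋₂=0, q₋₁=0, q₋₂=1):
  k=0: a=12, p=12, q=1
  k=1: a=4, p=49, q=4
  k=2: a=3, p=159, q=13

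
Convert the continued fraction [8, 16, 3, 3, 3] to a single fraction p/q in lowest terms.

Using pₖ = aₖpₖ₋₁ + pₖ₋₂ and qₖ = aₖqₖ₋₁ + qₖ₋₂:
  k=0: a=8, p=8, q=1
  k=1: a=16, p=129, q=16
  k=2: a=3, p=395, q=49
  k=3: a=3, p=1314, q=163
  k=4: a=3, p=4337, q=538

4337/538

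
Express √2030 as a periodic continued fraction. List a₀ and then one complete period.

a₀ = ⌊√2030⌋ = 45.
With m₀=0, d₀=1 and mₖ₊₁ = dₖaₖ − mₖ, dₖ₊₁ = (n − mₖ₊₁²)/dₖ, aₖ₊₁ = ⌊(a₀+mₖ₊₁)/dₖ₊₁⌋:
  k=1: m=45, d=5, a=18
  k=2: m=45, d=1, a=90
d=1 and a=2a₀=90 at k=2, so the next step gives (m, d) = (45, 5) again — its k=1 value — and the period has length 2.

[45; 18, 90]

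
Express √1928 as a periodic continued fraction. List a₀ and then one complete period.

a₀ = ⌊√1928⌋ = 43.
With m₀=0, d₀=1 and mₖ₊₁ = dₖaₖ − mₖ, dₖ₊₁ = (n − mₖ₊₁²)/dₖ, aₖ₊₁ = ⌊(a₀+mₖ₊₁)/dₖ₊₁⌋:
  k=1: m=43, d=79, a=1
  k=2: m=36, d=8, a=9
  k=3: m=36, d=79, a=1
  k=4: m=43, d=1, a=86
d=1 and a=2a₀=86 at k=4, so the next step gives (m, d) = (43, 79) again — its k=1 value — and the period has length 4.

[43; 1, 9, 1, 86]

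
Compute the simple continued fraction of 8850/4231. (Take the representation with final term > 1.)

8850 = 2*4231 + 388
4231 = 10*388 + 351
388 = 1*351 + 37
351 = 9*37 + 18
37 = 2*18 + 1
18 = 18*1 + 0  (stop)
So 8850/4231 = [2; 10, 1, 9, 2, 18].

[2; 10, 1, 9, 2, 18]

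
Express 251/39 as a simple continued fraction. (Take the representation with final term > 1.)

[6; 2, 3, 2, 2]

251 = 6·39 + 17
39 = 2·17 + 5
17 = 3·5 + 2
5 = 2·2 + 1
2 = 2·1 + 0  (stop)
So 251/39 = [6; 2, 3, 2, 2].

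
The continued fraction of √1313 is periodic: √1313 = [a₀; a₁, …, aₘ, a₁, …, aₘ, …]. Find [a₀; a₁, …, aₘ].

a₀ = ⌊√1313⌋ = 36.
With m₀=0, d₀=1 and mₖ₊₁ = dₖaₖ − mₖ, dₖ₊₁ = (n − mₖ₊₁²)/dₖ, aₖ₊₁ = ⌊(a₀+mₖ₊₁)/dₖ₊₁⌋:
  k=1: m=36, d=17, a=4
  k=2: m=32, d=17, a=4
  k=3: m=36, d=1, a=72
d=1 and a=2a₀=72 at k=3, so the next step gives (m, d) = (36, 17) again — its k=1 value — and the period has length 3.

[36; 4, 4, 72]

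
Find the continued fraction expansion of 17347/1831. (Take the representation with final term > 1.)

[9; 2, 9, 7, 3, 4]

17347 = 9*1831 + 868
1831 = 2*868 + 95
868 = 9*95 + 13
95 = 7*13 + 4
13 = 3*4 + 1
4 = 4*1 + 0  (stop)
So 17347/1831 = [9; 2, 9, 7, 3, 4].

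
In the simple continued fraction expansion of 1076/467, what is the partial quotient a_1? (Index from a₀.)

1076 = 2·467 + 142   →  a_0 = 2
467 = 3·142 + 41   →  a_1 = 3

3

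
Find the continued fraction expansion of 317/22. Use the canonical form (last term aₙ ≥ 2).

317 = 14×22 + 9
22 = 2×9 + 4
9 = 2×4 + 1
4 = 4×1 + 0  (stop)
So 317/22 = [14; 2, 2, 4].

[14; 2, 2, 4]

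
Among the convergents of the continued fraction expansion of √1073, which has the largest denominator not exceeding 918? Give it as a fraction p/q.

11039/337

√1073 = [32; 1, 3, 9, 9, 3, 1, 64, …] (period length 7).
Convergents:
  p_0/q_0 = 32/1
  p_1/q_1 = 33/1
  p_2/q_2 = 131/4
  p_3/q_3 = 1212/37
  p_4/q_4 = 11039/337
  p_5/q_5 = 34329/1048
q_4 = 337 ≤ 918 < 1048 = q_5, so the answer is 11039/337.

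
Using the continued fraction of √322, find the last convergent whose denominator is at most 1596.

√322 = [17; 1, 16, 1, 34, …] (period length 4).
Convergents:
  p_0/q_0 = 17/1
  p_1/q_1 = 18/1
  p_2/q_2 = 305/17
  p_3/q_3 = 323/18
  p_4/q_4 = 11287/629
  p_5/q_5 = 11610/647
  p_6/q_6 = 197047/10981
q_5 = 647 ≤ 1596 < 10981 = q_6, so the answer is 11610/647.

11610/647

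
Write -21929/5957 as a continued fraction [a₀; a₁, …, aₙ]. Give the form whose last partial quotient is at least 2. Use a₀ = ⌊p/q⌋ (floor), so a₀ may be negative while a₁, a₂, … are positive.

[-4; 3, 7, 3, 3, 2, 3, 3]

-21929 = -4×5957 + 1899
5957 = 3×1899 + 260
1899 = 7×260 + 79
260 = 3×79 + 23
79 = 3×23 + 10
23 = 2×10 + 3
10 = 3×3 + 1
3 = 3×1 + 0  (stop)
So -21929/5957 = [-4; 3, 7, 3, 3, 2, 3, 3].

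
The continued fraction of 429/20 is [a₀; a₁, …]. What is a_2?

4

429 = 21·20 + 9   →  a_0 = 21
20 = 2·9 + 2   →  a_1 = 2
9 = 4·2 + 1   →  a_2 = 4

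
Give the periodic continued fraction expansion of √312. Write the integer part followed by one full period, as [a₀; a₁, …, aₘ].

[17; 1, 1, 1, 34]

a₀ = ⌊√312⌋ = 17.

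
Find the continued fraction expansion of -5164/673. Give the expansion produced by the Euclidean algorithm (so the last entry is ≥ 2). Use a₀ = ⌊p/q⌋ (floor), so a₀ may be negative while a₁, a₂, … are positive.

-5164 = -8×673 + 220
673 = 3×220 + 13
220 = 16×13 + 12
13 = 1×12 + 1
12 = 12×1 + 0  (stop)
So -5164/673 = [-8; 3, 16, 1, 12].

[-8; 3, 16, 1, 12]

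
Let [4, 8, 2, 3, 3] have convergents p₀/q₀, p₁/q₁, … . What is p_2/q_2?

70/17

Using pₖ = aₖpₖ₋₁ + pₖ₋₂, qₖ = aₖqₖ₋₁ + qₖ₋₂ (with p₋₁=1, p₋₂=0, q₋₁=0, q₋₂=1):
  k=0: a=4, p=4, q=1
  k=1: a=8, p=33, q=8
  k=2: a=2, p=70, q=17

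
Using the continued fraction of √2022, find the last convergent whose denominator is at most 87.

1349/30

√2022 = [44; 1, 28, 1, 88, …] (period length 4).
Convergents:
  p_0/q_0 = 44/1
  p_1/q_1 = 45/1
  p_2/q_2 = 1304/29
  p_3/q_3 = 1349/30
  p_4/q_4 = 120016/2669
q_3 = 30 ≤ 87 < 2669 = q_4, so the answer is 1349/30.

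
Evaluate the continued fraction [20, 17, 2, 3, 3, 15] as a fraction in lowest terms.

123092/6137

Using pₖ = aₖpₖ₋₁ + pₖ₋₂ and qₖ = aₖqₖ₋₁ + qₖ₋₂:
  k=0: a=20, p=20, q=1
  k=1: a=17, p=341, q=17
  k=2: a=2, p=702, q=35
  k=3: a=3, p=2447, q=122
  k=4: a=3, p=8043, q=401
  k=5: a=15, p=123092, q=6137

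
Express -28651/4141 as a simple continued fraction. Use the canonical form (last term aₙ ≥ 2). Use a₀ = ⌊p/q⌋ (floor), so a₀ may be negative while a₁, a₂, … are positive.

[-7; 12, 3, 12, 9]

-28651 = -7×4141 + 336
4141 = 12×336 + 109
336 = 3×109 + 9
109 = 12×9 + 1
9 = 9×1 + 0  (stop)
So -28651/4141 = [-7; 12, 3, 12, 9].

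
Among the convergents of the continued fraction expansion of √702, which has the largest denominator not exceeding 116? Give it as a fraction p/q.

√702 = [26; 2, 52, …] (period length 2).
Convergents:
  p_0/q_0 = 26/1
  p_1/q_1 = 53/2
  p_2/q_2 = 2782/105
  p_3/q_3 = 5617/212
q_2 = 105 ≤ 116 < 212 = q_3, so the answer is 2782/105.

2782/105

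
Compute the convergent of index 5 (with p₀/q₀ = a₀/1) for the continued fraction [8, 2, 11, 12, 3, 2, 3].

16889/1992

Using pₖ = aₖpₖ₋₁ + pₖ₋₂, qₖ = aₖqₖ₋₁ + qₖ₋₂ (with p₋₁=1, p₋₂=0, q₋₁=0, q₋₂=1):
  k=0: a=8, p=8, q=1
  k=1: a=2, p=17, q=2
  k=2: a=11, p=195, q=23
  k=3: a=12, p=2357, q=278
  k=4: a=3, p=7266, q=857
  k=5: a=2, p=16889, q=1992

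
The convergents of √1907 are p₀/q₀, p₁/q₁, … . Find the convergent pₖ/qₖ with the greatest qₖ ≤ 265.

√1907 = [43; 1, 2, 43, 2, 1, 86, …] (period length 6).
Convergents:
  p_0/q_0 = 43/1
  p_1/q_1 = 44/1
  p_2/q_2 = 131/3
  p_3/q_3 = 5677/130
  p_4/q_4 = 11485/263
  p_5/q_5 = 17162/393
q_4 = 263 ≤ 265 < 393 = q_5, so the answer is 11485/263.

11485/263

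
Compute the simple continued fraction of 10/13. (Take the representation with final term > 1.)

10 = 0×13 + 10
13 = 1×10 + 3
10 = 3×3 + 1
3 = 3×1 + 0  (stop)
So 10/13 = [0; 1, 3, 3].

[0; 1, 3, 3]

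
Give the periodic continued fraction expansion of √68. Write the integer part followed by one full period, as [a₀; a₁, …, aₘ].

a₀ = ⌊√68⌋ = 8.
With m₀=0, d₀=1 and mₖ₊₁ = dₖaₖ − mₖ, dₖ₊₁ = (n − mₖ₊₁²)/dₖ, aₖ₊₁ = ⌊(a₀+mₖ₊₁)/dₖ₊₁⌋:
  k=1: m=8, d=4, a=4
  k=2: m=8, d=1, a=16
d=1 and a=2a₀=16 at k=2, so the next step gives (m, d) = (8, 4) again — its k=1 value — and the period has length 2.

[8; 4, 16]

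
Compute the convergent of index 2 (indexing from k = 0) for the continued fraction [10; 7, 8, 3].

Using pₖ = aₖpₖ₋₁ + pₖ₋₂, qₖ = aₖqₖ₋₁ + qₖ₋₂ (with p₋₁=1, p₋₂=0, q₋₁=0, q₋₂=1):
  k=0: a=10, p=10, q=1
  k=1: a=7, p=71, q=7
  k=2: a=8, p=578, q=57

578/57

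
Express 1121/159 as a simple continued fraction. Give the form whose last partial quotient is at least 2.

[7; 19, 1, 7]

1121 = 7*159 + 8
159 = 19*8 + 7
8 = 1*7 + 1
7 = 7*1 + 0  (stop)
So 1121/159 = [7; 19, 1, 7].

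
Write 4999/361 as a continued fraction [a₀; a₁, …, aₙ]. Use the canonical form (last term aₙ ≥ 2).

4999 = 13*361 + 306
361 = 1*306 + 55
306 = 5*55 + 31
55 = 1*31 + 24
31 = 1*24 + 7
24 = 3*7 + 3
7 = 2*3 + 1
3 = 3*1 + 0  (stop)
So 4999/361 = [13; 1, 5, 1, 1, 3, 2, 3].

[13; 1, 5, 1, 1, 3, 2, 3]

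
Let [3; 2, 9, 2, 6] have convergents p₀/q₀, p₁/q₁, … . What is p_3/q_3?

139/40

Using pₖ = aₖpₖ₋₁ + pₖ₋₂, qₖ = aₖqₖ₋₁ + qₖ₋₂ (with p₋₁=1, p₋₂=0, q₋₁=0, q₋₂=1):
  k=0: a=3, p=3, q=1
  k=1: a=2, p=7, q=2
  k=2: a=9, p=66, q=19
  k=3: a=2, p=139, q=40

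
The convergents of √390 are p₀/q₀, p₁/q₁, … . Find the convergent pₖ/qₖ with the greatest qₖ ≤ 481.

√390 = [19; 1, 2, 1, 38, …] (period length 4).
Convergents:
  p_0/q_0 = 19/1
  p_1/q_1 = 20/1
  p_2/q_2 = 59/3
  p_3/q_3 = 79/4
  p_4/q_4 = 3061/155
  p_5/q_5 = 3140/159
  p_6/q_6 = 9341/473
  p_7/q_7 = 12481/632
q_6 = 473 ≤ 481 < 632 = q_7, so the answer is 9341/473.

9341/473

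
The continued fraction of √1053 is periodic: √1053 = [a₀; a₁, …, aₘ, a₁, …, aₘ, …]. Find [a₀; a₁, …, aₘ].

[32; 2, 4, 2, 64]

a₀ = ⌊√1053⌋ = 32.
With m₀=0, d₀=1 and mₖ₊₁ = dₖaₖ − mₖ, dₖ₊₁ = (n − mₖ₊₁²)/dₖ, aₖ₊₁ = ⌊(a₀+mₖ₊₁)/dₖ₊₁⌋:
  k=1: m=32, d=29, a=2
  k=2: m=26, d=13, a=4
  k=3: m=26, d=29, a=2
  k=4: m=32, d=1, a=64
d=1 and a=2a₀=64 at k=4, so the next step gives (m, d) = (32, 29) again — its k=1 value — and the period has length 4.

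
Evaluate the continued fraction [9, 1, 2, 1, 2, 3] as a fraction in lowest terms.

360/37

Fold from the inside: start with 3/1.
  2 + 1/3 = 7/3
  1 + 3/7 = 10/7
  2 + 7/10 = 27/10
  1 + 10/27 = 37/27
  9 + 27/37 = 360/37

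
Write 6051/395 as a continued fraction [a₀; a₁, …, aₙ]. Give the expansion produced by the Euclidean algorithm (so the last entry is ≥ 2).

6051 = 15*395 + 126
395 = 3*126 + 17
126 = 7*17 + 7
17 = 2*7 + 3
7 = 2*3 + 1
3 = 3*1 + 0  (stop)
So 6051/395 = [15; 3, 7, 2, 2, 3].

[15; 3, 7, 2, 2, 3]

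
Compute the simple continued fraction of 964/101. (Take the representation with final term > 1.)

[9; 1, 1, 5, 9]

964 = 9×101 + 55
101 = 1×55 + 46
55 = 1×46 + 9
46 = 5×9 + 1
9 = 9×1 + 0  (stop)
So 964/101 = [9; 1, 1, 5, 9].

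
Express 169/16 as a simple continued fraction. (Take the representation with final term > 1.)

169 = 10×16 + 9
16 = 1×9 + 7
9 = 1×7 + 2
7 = 3×2 + 1
2 = 2×1 + 0  (stop)
So 169/16 = [10; 1, 1, 3, 2].

[10; 1, 1, 3, 2]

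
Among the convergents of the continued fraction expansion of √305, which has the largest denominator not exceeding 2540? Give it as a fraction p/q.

34195/1958

√305 = [17; 2, 6, 2, 34, …] (period length 4).
Convergents:
  p_0/q_0 = 17/1
  p_1/q_1 = 35/2
  p_2/q_2 = 227/13
  p_3/q_3 = 489/28
  p_4/q_4 = 16853/965
  p_5/q_5 = 34195/1958
  p_6/q_6 = 222023/12713
q_5 = 1958 ≤ 2540 < 12713 = q_6, so the answer is 34195/1958.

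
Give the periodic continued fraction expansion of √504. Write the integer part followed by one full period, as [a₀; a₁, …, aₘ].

a₀ = ⌊√504⌋ = 22.
With m₀=0, d₀=1 and mₖ₊₁ = dₖaₖ − mₖ, dₖ₊₁ = (n − mₖ₊₁²)/dₖ, aₖ₊₁ = ⌊(a₀+mₖ₊₁)/dₖ₊₁⌋:
  k=1: m=22, d=20, a=2
  k=2: m=18, d=9, a=4
  k=3: m=18, d=20, a=2
  k=4: m=22, d=1, a=44
d=1 and a=2a₀=44 at k=4, so the next step gives (m, d) = (22, 20) again — its k=1 value — and the period has length 4.

[22; 2, 4, 2, 44]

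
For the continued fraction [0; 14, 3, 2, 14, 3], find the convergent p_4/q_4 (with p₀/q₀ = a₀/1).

Using pₖ = aₖpₖ₋₁ + pₖ₋₂, qₖ = aₖqₖ₋₁ + qₖ₋₂ (with p₋₁=1, p₋₂=0, q₋₁=0, q₋₂=1):
  k=0: a=0, p=0, q=1
  k=1: a=14, p=1, q=14
  k=2: a=3, p=3, q=43
  k=3: a=2, p=7, q=100
  k=4: a=14, p=101, q=1443

101/1443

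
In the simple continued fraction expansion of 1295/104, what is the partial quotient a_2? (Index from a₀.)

4

1295 = 12·104 + 47   →  a_0 = 12
104 = 2·47 + 10   →  a_1 = 2
47 = 4·10 + 7   →  a_2 = 4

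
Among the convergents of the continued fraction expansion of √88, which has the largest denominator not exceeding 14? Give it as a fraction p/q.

√88 = [9; 2, 1, 1, 1, 2, 18, …] (period length 6).
Convergents:
  p_0/q_0 = 9/1
  p_1/q_1 = 19/2
  p_2/q_2 = 28/3
  p_3/q_3 = 47/5
  p_4/q_4 = 75/8
  p_5/q_5 = 197/21
q_4 = 8 ≤ 14 < 21 = q_5, so the answer is 75/8.

75/8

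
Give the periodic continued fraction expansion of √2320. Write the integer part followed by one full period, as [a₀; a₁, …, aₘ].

[48; 6, 96]

a₀ = ⌊√2320⌋ = 48.
With m₀=0, d₀=1 and mₖ₊₁ = dₖaₖ − mₖ, dₖ₊₁ = (n − mₖ₊₁²)/dₖ, aₖ₊₁ = ⌊(a₀+mₖ₊₁)/dₖ₊₁⌋:
  k=1: m=48, d=16, a=6
  k=2: m=48, d=1, a=96
d=1 and a=2a₀=96 at k=2, so the next step gives (m, d) = (48, 16) again — its k=1 value — and the period has length 2.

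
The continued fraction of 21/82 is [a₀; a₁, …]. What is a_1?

3

21 = 0·82 + 21   →  a_0 = 0
82 = 3·21 + 19   →  a_1 = 3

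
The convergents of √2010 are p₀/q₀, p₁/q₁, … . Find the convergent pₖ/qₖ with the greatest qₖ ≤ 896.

24165/539

√2010 = [44; 1, 4, 1, 88, …] (period length 4).
Convergents:
  p_0/q_0 = 44/1
  p_1/q_1 = 45/1
  p_2/q_2 = 224/5
  p_3/q_3 = 269/6
  p_4/q_4 = 23896/533
  p_5/q_5 = 24165/539
  p_6/q_6 = 120556/2689
q_5 = 539 ≤ 896 < 2689 = q_6, so the answer is 24165/539.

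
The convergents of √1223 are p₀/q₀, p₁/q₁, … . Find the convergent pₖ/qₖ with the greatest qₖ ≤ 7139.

√1223 = [34; 1, 33, 1, 68, …] (period length 4).
Convergents:
  p_0/q_0 = 34/1
  p_1/q_1 = 35/1
  p_2/q_2 = 1189/34
  p_3/q_3 = 1224/35
  p_4/q_4 = 84421/2414
  p_5/q_5 = 85645/2449
  p_6/q_6 = 2910706/83231
q_5 = 2449 ≤ 7139 < 83231 = q_6, so the answer is 85645/2449.

85645/2449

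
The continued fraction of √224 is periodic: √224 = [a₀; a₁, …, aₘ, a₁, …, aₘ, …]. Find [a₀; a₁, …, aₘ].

[14; 1, 28]

a₀ = ⌊√224⌋ = 14.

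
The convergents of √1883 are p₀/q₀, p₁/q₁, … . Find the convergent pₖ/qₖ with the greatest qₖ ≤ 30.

1215/28

√1883 = [43; 2, 1, 1, 5, 1, 1, 2, 86, …] (period length 8).
Convergents:
  p_0/q_0 = 43/1
  p_1/q_1 = 87/2
  p_2/q_2 = 130/3
  p_3/q_3 = 217/5
  p_4/q_4 = 1215/28
  p_5/q_5 = 1432/33
q_4 = 28 ≤ 30 < 33 = q_5, so the answer is 1215/28.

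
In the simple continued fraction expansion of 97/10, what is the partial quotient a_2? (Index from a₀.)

97 = 9·10 + 7   →  a_0 = 9
10 = 1·7 + 3   →  a_1 = 1
7 = 2·3 + 1   →  a_2 = 2

2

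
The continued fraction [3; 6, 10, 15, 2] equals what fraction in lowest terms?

6021/1903

Using pₖ = aₖpₖ₋₁ + pₖ₋₂ and qₖ = aₖqₖ₋₁ + qₖ₋₂:
  k=0: a=3, p=3, q=1
  k=1: a=6, p=19, q=6
  k=2: a=10, p=193, q=61
  k=3: a=15, p=2914, q=921
  k=4: a=2, p=6021, q=1903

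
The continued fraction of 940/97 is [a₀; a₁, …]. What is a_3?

4

940 = 9·97 + 67   →  a_0 = 9
97 = 1·67 + 30   →  a_1 = 1
67 = 2·30 + 7   →  a_2 = 2
30 = 4·7 + 2   →  a_3 = 4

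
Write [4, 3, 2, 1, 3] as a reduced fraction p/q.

159/37

Fold from the inside: start with 3/1.
  1 + 1/3 = 4/3
  2 + 3/4 = 11/4
  3 + 4/11 = 37/11
  4 + 11/37 = 159/37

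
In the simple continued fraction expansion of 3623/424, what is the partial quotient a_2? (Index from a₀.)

1

3623 = 8·424 + 231   →  a_0 = 8
424 = 1·231 + 193   →  a_1 = 1
231 = 1·193 + 38   →  a_2 = 1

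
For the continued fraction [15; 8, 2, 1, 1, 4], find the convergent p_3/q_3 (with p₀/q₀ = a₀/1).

Using pₖ = aₖpₖ₋₁ + pₖ₋₂, qₖ = aₖqₖ₋₁ + qₖ₋₂ (with p₋₁=1, p₋₂=0, q₋₁=0, q₋₂=1):
  k=0: a=15, p=15, q=1
  k=1: a=8, p=121, q=8
  k=2: a=2, p=257, q=17
  k=3: a=1, p=378, q=25

378/25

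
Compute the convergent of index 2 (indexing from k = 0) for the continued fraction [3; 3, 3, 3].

Using pₖ = aₖpₖ₋₁ + pₖ₋₂, qₖ = aₖqₖ₋₁ + qₖ₋₂ (with p₋₁=1, p₋₂=0, q₋₁=0, q₋₂=1):
  k=0: a=3, p=3, q=1
  k=1: a=3, p=10, q=3
  k=2: a=3, p=33, q=10

33/10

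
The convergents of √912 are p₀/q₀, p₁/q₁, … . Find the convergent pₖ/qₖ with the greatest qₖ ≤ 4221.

√912 = [30; 5, 60, …] (period length 2).
Convergents:
  p_0/q_0 = 30/1
  p_1/q_1 = 151/5
  p_2/q_2 = 9090/301
  p_3/q_3 = 45601/1510
  p_4/q_4 = 2745150/90901
q_3 = 1510 ≤ 4221 < 90901 = q_4, so the answer is 45601/1510.

45601/1510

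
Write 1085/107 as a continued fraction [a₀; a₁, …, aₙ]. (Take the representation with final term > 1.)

[10; 7, 7, 2]

1085 = 10*107 + 15
107 = 7*15 + 2
15 = 7*2 + 1
2 = 2*1 + 0  (stop)
So 1085/107 = [10; 7, 7, 2].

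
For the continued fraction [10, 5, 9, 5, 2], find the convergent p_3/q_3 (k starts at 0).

Using pₖ = aₖpₖ₋₁ + pₖ₋₂, qₖ = aₖqₖ₋₁ + qₖ₋₂ (with p₋₁=1, p₋₂=0, q₋₁=0, q₋₂=1):
  k=0: a=10, p=10, q=1
  k=1: a=5, p=51, q=5
  k=2: a=9, p=469, q=46
  k=3: a=5, p=2396, q=235

2396/235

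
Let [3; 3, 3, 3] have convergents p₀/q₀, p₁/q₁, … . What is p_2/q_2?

33/10

Using pₖ = aₖpₖ₋₁ + pₖ₋₂, qₖ = aₖqₖ₋₁ + qₖ₋₂ (with p₋₁=1, p₋₂=0, q₋₁=0, q₋₂=1):
  k=0: a=3, p=3, q=1
  k=1: a=3, p=10, q=3
  k=2: a=3, p=33, q=10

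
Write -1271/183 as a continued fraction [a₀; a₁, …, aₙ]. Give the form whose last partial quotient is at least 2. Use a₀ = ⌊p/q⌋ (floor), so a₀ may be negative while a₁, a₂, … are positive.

[-7; 18, 3, 3]

-1271 = -7*183 + 10
183 = 18*10 + 3
10 = 3*3 + 1
3 = 3*1 + 0  (stop)
So -1271/183 = [-7; 18, 3, 3].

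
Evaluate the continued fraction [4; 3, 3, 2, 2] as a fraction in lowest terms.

Fold from the inside: start with 2/1.
  2 + 1/2 = 5/2
  3 + 2/5 = 17/5
  3 + 5/17 = 56/17
  4 + 17/56 = 241/56

241/56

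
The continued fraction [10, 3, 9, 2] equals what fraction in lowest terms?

609/59

Fold from the inside: start with 2/1.
  9 + 1/2 = 19/2
  3 + 2/19 = 59/19
  10 + 19/59 = 609/59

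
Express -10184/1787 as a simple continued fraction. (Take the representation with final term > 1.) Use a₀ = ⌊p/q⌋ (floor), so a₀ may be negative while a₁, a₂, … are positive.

-10184 = -6·1787 + 538
1787 = 3·538 + 173
538 = 3·173 + 19
173 = 9·19 + 2
19 = 9·2 + 1
2 = 2·1 + 0  (stop)
So -10184/1787 = [-6; 3, 3, 9, 9, 2].

[-6; 3, 3, 9, 9, 2]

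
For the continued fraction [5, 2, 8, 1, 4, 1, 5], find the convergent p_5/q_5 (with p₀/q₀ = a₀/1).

613/112

Using pₖ = aₖpₖ₋₁ + pₖ₋₂, qₖ = aₖqₖ₋₁ + qₖ₋₂ (with p₋₁=1, p₋₂=0, q₋₁=0, q₋₂=1):
  k=0: a=5, p=5, q=1
  k=1: a=2, p=11, q=2
  k=2: a=8, p=93, q=17
  k=3: a=1, p=104, q=19
  k=4: a=4, p=509, q=93
  k=5: a=1, p=613, q=112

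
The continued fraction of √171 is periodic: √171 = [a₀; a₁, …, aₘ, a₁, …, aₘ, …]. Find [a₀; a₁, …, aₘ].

[13; 13, 26]

a₀ = ⌊√171⌋ = 13.
With m₀=0, d₀=1 and mₖ₊₁ = dₖaₖ − mₖ, dₖ₊₁ = (n − mₖ₊₁²)/dₖ, aₖ₊₁ = ⌊(a₀+mₖ₊₁)/dₖ₊₁⌋:
  k=1: m=13, d=2, a=13
  k=2: m=13, d=1, a=26
d=1 and a=2a₀=26 at k=2, so the next step gives (m, d) = (13, 2) again — its k=1 value — and the period has length 2.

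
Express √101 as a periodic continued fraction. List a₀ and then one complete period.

[10; 20]

a₀ = ⌊√101⌋ = 10.
With m₀=0, d₀=1 and mₖ₊₁ = dₖaₖ − mₖ, dₖ₊₁ = (n − mₖ₊₁²)/dₖ, aₖ₊₁ = ⌊(a₀+mₖ₊₁)/dₖ₊₁⌋:
  k=1: m=10, d=1, a=20
d=1 and a=2a₀=20 at k=1, so the next step gives (m, d) = (10, 1) again — its k=1 value — and the period has length 1.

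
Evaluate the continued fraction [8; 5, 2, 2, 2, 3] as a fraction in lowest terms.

Using pₖ = aₖpₖ₋₁ + pₖ₋₂ and qₖ = aₖqₖ₋₁ + qₖ₋₂:
  k=0: a=8, p=8, q=1
  k=1: a=5, p=41, q=5
  k=2: a=2, p=90, q=11
  k=3: a=2, p=221, q=27
  k=4: a=2, p=532, q=65
  k=5: a=3, p=1817, q=222

1817/222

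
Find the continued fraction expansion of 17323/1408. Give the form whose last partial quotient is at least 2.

17323 = 12·1408 + 427
1408 = 3·427 + 127
427 = 3·127 + 46
127 = 2·46 + 35
46 = 1·35 + 11
35 = 3·11 + 2
11 = 5·2 + 1
2 = 2·1 + 0  (stop)
So 17323/1408 = [12; 3, 3, 2, 1, 3, 5, 2].

[12; 3, 3, 2, 1, 3, 5, 2]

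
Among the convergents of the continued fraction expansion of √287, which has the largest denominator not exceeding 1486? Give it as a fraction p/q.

9775/577

√287 = [16; 1, 15, 1, 32, …] (period length 4).
Convergents:
  p_0/q_0 = 16/1
  p_1/q_1 = 17/1
  p_2/q_2 = 271/16
  p_3/q_3 = 288/17
  p_4/q_4 = 9487/560
  p_5/q_5 = 9775/577
  p_6/q_6 = 156112/9215
q_5 = 577 ≤ 1486 < 9215 = q_6, so the answer is 9775/577.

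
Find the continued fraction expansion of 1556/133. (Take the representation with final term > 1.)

1556 = 11×133 + 93
133 = 1×93 + 40
93 = 2×40 + 13
40 = 3×13 + 1
13 = 13×1 + 0  (stop)
So 1556/133 = [11; 1, 2, 3, 13].

[11; 1, 2, 3, 13]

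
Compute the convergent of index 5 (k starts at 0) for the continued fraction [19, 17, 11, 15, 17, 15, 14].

13895409/729092

Using pₖ = aₖpₖ₋₁ + pₖ₋₂, qₖ = aₖqₖ₋₁ + qₖ₋₂ (with p₋₁=1, p₋₂=0, q₋₁=0, q₋₂=1):
  k=0: a=19, p=19, q=1
  k=1: a=17, p=324, q=17
  k=2: a=11, p=3583, q=188
  k=3: a=15, p=54069, q=2837
  k=4: a=17, p=922756, q=48417
  k=5: a=15, p=13895409, q=729092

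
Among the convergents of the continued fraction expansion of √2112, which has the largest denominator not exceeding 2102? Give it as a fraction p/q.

96141/2092

√2112 = [45; 1, 21, 1, 90, …] (period length 4).
Convergents:
  p_0/q_0 = 45/1
  p_1/q_1 = 46/1
  p_2/q_2 = 1011/22
  p_3/q_3 = 1057/23
  p_4/q_4 = 96141/2092
  p_5/q_5 = 97198/2115
q_4 = 2092 ≤ 2102 < 2115 = q_5, so the answer is 96141/2092.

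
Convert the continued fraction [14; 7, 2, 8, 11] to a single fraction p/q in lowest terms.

Using pₖ = aₖpₖ₋₁ + pₖ₋₂ and qₖ = aₖqₖ₋₁ + qₖ₋₂:
  k=0: a=14, p=14, q=1
  k=1: a=7, p=99, q=7
  k=2: a=2, p=212, q=15
  k=3: a=8, p=1795, q=127
  k=4: a=11, p=19957, q=1412

19957/1412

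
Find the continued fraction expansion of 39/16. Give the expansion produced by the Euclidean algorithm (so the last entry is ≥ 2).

[2; 2, 3, 2]

39 = 2×16 + 7
16 = 2×7 + 2
7 = 3×2 + 1
2 = 2×1 + 0  (stop)
So 39/16 = [2; 2, 3, 2].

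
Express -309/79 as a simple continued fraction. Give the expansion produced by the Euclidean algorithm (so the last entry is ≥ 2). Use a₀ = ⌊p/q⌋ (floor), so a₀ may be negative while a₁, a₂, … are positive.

[-4; 11, 3, 2]

-309 = -4×79 + 7
79 = 11×7 + 2
7 = 3×2 + 1
2 = 2×1 + 0  (stop)
So -309/79 = [-4; 11, 3, 2].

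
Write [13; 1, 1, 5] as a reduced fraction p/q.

149/11

Using pₖ = aₖpₖ₋₁ + pₖ₋₂ and qₖ = aₖqₖ₋₁ + qₖ₋₂:
  k=0: a=13, p=13, q=1
  k=1: a=1, p=14, q=1
  k=2: a=1, p=27, q=2
  k=3: a=5, p=149, q=11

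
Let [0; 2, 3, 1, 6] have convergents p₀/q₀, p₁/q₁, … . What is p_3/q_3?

4/9

Using pₖ = aₖpₖ₋₁ + pₖ₋₂, qₖ = aₖqₖ₋₁ + qₖ₋₂ (with p₋₁=1, p₋₂=0, q₋₁=0, q₋₂=1):
  k=0: a=0, p=0, q=1
  k=1: a=2, p=1, q=2
  k=2: a=3, p=3, q=7
  k=3: a=1, p=4, q=9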